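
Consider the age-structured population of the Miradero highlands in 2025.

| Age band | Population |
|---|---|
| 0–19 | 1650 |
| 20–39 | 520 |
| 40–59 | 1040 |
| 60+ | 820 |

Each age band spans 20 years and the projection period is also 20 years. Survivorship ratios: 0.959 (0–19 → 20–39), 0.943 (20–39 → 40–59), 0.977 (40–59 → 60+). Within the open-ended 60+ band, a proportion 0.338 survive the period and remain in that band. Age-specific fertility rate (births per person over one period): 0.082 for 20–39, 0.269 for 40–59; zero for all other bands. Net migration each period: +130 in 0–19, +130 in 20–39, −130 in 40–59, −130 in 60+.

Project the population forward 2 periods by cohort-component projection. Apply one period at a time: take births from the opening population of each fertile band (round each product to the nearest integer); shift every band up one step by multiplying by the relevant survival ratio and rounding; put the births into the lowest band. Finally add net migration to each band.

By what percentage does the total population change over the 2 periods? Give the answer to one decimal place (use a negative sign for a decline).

-24.8

(Bands numbered youngest = 1 to oldest = 4.)
[period 1]
Births: 520 * 0.082 = 43 ; 1040 * 0.269 = 280 — total 323
Band 2: 1650 * 0.959 = 1582
Band 3: 520 * 0.943 = 490
Band 4: 1040 * 0.977 + 820 * 0.338 = 1016 + 277 = 1293
Net migration: Band 1 + 130 → 453; Band 2 + 130 → 1712; Band 3 − 130 → 360; Band 4 − 130 → 1163
Population now: 0–19=453, 20–39=1712, 40–59=360, 60+=1163
[period 2]
Births: 1712 * 0.082 = 140 ; 360 * 0.269 = 97 — total 237
Band 2: 453 * 0.959 = 434
Band 3: 1712 * 0.943 = 1614
Band 4: 360 * 0.977 + 1163 * 0.338 = 352 + 393 = 745
Net migration: Band 1 + 130 → 367; Band 2 + 130 → 564; Band 3 − 130 → 1484; Band 4 − 130 → 615
Population now: 0–19=367, 20–39=564, 40–59=1484, 60+=615
Total: 4030 → 3030; change = -1000; percentage change = -24.8%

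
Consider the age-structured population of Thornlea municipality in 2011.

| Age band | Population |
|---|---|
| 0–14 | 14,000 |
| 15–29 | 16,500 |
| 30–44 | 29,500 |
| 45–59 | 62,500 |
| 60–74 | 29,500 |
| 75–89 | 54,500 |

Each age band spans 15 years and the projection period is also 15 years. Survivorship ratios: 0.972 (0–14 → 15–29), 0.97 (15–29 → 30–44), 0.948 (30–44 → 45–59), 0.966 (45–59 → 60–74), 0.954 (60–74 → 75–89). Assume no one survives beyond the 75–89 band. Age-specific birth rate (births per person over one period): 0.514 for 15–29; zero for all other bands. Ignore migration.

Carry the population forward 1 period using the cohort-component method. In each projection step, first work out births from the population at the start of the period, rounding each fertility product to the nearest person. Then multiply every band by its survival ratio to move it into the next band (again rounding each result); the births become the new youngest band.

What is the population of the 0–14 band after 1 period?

[period 1]
Births: 16500 * 0.514 = 8481
15–29: 14000 * 0.972 = 13608
30–44: 16500 * 0.97 = 16005
45–59: 29500 * 0.948 = 27966
60–74: 62500 * 0.966 = 60375
75–89: 29500 * 0.954 = 28143
Population now: 0–14=8481, 15–29=13608, 30–44=16005, 45–59=27966, 60–74=60375, 75–89=28143

8481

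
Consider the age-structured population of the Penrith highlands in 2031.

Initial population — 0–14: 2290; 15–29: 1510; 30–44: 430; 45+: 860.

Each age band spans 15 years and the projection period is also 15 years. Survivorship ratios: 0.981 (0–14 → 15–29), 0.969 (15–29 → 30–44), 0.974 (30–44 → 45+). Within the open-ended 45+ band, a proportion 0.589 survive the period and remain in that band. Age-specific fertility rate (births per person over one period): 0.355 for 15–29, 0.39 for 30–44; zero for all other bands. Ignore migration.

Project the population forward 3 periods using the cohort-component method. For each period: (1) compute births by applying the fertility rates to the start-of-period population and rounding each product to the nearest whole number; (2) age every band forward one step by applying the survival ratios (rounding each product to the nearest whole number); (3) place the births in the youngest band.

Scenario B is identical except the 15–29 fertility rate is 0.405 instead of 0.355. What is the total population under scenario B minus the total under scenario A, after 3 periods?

247

— Period 1 —
Births: 1510 * 0.355 = 536  |  430 * 0.39 = 168 → 704
15–29: 2290 * 0.981 = 2246
30–44: 1510 * 0.969 = 1463
45+: 430 * 0.974 + 860 * 0.589 = 419 + 507 = 926
Population now: 0–14=704, 15–29=2246, 30–44=1463, 45+=926
— Period 2 —
Births: 2246 * 0.355 = 797  |  1463 * 0.39 = 571 → 1368
15–29: 704 * 0.981 = 691
30–44: 2246 * 0.969 = 2176
45+: 1463 * 0.974 + 926 * 0.589 = 1425 + 545 = 1970
Population now: 0–14=1368, 15–29=691, 30–44=2176, 45+=1970
— Period 3 —
Births: 691 * 0.355 = 245  |  2176 * 0.39 = 849 → 1094
15–29: 1368 * 0.981 = 1342
30–44: 691 * 0.969 = 670
45+: 2176 * 0.974 + 1970 * 0.589 = 2119 + 1160 = 3279
Population now: 0–14=1094, 15–29=1342, 30–44=670, 45+=3279
Scenario A total after 3 periods: 6385
Scenario B projection —
— Period 1 —
Births: 1510 * 0.405 = 612  |  430 * 0.39 = 168 → 780
15–29: 2290 * 0.981 = 2246
30–44: 1510 * 0.969 = 1463
45+: 430 * 0.974 + 860 * 0.589 = 419 + 507 = 926
Population now: 0–14=780, 15–29=2246, 30–44=1463, 45+=926
— Period 2 —
Births: 2246 * 0.405 = 910  |  1463 * 0.39 = 571 → 1481
15–29: 780 * 0.981 = 765
30–44: 2246 * 0.969 = 2176
45+: 1463 * 0.974 + 926 * 0.589 = 1425 + 545 = 1970
Population now: 0–14=1481, 15–29=765, 30–44=2176, 45+=1970
— Period 3 —
Births: 765 * 0.405 = 310  |  2176 * 0.39 = 849 → 1159
15–29: 1481 * 0.981 = 1453
30–44: 765 * 0.969 = 741
45+: 2176 * 0.974 + 1970 * 0.589 = 2119 + 1160 = 3279
Population now: 0–14=1159, 15–29=1453, 30–44=741, 45+=3279
Scenario B total after 3 periods: 6632
Difference B − A = 6632 − 6385 = 247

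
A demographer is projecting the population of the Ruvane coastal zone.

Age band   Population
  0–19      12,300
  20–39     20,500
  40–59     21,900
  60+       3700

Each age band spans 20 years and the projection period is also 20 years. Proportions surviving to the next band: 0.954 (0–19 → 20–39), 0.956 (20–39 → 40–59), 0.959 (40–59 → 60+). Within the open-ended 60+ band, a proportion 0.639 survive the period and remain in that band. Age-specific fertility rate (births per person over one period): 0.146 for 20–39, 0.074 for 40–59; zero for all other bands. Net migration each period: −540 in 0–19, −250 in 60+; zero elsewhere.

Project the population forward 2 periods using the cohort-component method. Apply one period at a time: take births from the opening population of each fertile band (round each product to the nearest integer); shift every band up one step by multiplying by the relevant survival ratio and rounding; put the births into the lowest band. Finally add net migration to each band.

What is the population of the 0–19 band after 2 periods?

Call the bands 1 to 4, youngest first.
Period 1:
Births: 20500 × 0.146 = 2993  |  21900 × 0.074 = 1621 → total 4614
Band 2: 12300 × 0.954 = 11734
Band 3: 20500 × 0.956 = 19598
Band 4: 21900 × 0.959 + 3700 × 0.639 = 21002 + 2364 = 23366
Net migration: Band 1 − 540 → 4074; Band 4 − 250 → 23116
Population now: 0–19=4074, 20–39=11734, 40–59=19598, 60+=23116
Period 2:
Births: 11734 × 0.146 = 1713  |  19598 × 0.074 = 1450 → total 3163
Band 2: 4074 × 0.954 = 3887
Band 3: 11734 × 0.956 = 11218
Band 4: 19598 × 0.959 + 23116 × 0.639 = 18794 + 14771 = 33565
Net migration: Band 1 − 540 → 2623; Band 4 − 250 → 33315
Population now: 0–19=2623, 20–39=3887, 40–59=11218, 60+=33315

2623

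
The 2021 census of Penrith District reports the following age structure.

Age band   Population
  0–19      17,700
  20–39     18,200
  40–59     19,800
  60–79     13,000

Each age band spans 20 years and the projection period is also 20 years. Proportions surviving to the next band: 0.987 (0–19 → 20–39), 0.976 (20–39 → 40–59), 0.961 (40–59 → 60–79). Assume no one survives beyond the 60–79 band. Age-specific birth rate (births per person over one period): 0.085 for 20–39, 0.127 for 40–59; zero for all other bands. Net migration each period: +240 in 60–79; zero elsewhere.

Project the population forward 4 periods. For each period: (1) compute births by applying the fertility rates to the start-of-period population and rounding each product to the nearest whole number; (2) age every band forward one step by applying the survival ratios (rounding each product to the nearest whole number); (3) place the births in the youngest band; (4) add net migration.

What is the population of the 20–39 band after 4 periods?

Numbering the bands 1..4 from youngest to oldest:
Period 1.
Births: 18200 × 0.085 = 1547 ; 19800 × 0.127 = 2515 — total 4062
Band 2: 17700 × 0.987 = 17470
Band 3: 18200 × 0.976 = 17763
Band 4: 19800 × 0.961 = 19028
Net migration: Band 4 + 240 → 19268
Giving 4062 / 17470 / 17763 / 19268.
Period 2.
Births: 17470 × 0.085 = 1485 ; 17763 × 0.127 = 2256 — total 3741
Band 2: 4062 × 0.987 = 4009
Band 3: 17470 × 0.976 = 17051
Band 4: 17763 × 0.961 = 17070
Net migration: Band 4 + 240 → 17310
Giving 3741 / 4009 / 17051 / 17310.
Period 3.
Births: 4009 × 0.085 = 341 ; 17051 × 0.127 = 2165 — total 2506
Band 2: 3741 × 0.987 = 3692
Band 3: 4009 × 0.976 = 3913
Band 4: 17051 × 0.961 = 16386
Net migration: Band 4 + 240 → 16626
Giving 2506 / 3692 / 3913 / 16626.
Period 4.
Births: 3692 × 0.085 = 314 ; 3913 × 0.127 = 497 — total 811
Band 2: 2506 × 0.987 = 2473
Band 3: 3692 × 0.976 = 3603
Band 4: 3913 × 0.961 = 3760
Net migration: Band 4 + 240 → 4000
Giving 811 / 2473 / 3603 / 4000.

2473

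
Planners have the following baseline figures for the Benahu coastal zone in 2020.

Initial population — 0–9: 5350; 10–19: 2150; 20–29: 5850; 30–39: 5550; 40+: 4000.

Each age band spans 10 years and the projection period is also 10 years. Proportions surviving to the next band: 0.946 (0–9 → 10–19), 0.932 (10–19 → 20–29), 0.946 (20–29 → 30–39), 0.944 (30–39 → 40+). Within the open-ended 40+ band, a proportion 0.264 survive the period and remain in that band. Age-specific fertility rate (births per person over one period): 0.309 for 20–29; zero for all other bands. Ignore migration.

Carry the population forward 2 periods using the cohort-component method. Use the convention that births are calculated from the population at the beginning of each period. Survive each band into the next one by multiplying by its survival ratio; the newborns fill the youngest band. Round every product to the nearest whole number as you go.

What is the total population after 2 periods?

(Groups numbered youngest = 1 to oldest = 5.)
After projecting period 1:
Births: 5850 × 0.309 = 1808
Group 2: 5350 × 0.946 = 5061
Group 3: 2150 × 0.932 = 2004
Group 4: 5850 × 0.946 = 5534
Group 5: 5550 × 0.944 + 4000 × 0.264 = 5239 + 1056 = 6295
→ [1808, 5061, 2004, 5534, 6295]
After projecting period 2:
Births: 2004 × 0.309 = 619
Group 2: 1808 × 0.946 = 1710
Group 3: 5061 × 0.932 = 4717
Group 4: 2004 × 0.946 = 1896
Group 5: 5534 × 0.944 + 6295 × 0.264 = 5224 + 1662 = 6886
→ [619, 1710, 4717, 1896, 6886]
Total after period 2: 619 + 1710 + 4717 + 1896 + 6886 = 15828

15828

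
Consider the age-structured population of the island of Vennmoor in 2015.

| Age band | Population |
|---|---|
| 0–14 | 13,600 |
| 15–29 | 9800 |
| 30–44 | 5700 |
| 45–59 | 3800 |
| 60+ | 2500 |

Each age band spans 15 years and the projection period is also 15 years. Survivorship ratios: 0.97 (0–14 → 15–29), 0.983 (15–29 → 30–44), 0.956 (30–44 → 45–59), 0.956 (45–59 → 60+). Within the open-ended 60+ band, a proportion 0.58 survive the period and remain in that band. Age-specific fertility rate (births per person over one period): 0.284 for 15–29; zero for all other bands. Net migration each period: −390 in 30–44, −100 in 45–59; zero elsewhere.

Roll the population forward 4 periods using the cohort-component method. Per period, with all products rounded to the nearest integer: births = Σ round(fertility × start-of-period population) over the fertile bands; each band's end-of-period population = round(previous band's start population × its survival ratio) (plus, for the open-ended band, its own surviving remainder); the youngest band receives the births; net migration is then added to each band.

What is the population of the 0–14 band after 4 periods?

1032

Let band 1 be 0–14 through band 5 = 60+.
[period 1]
Births: 9800 * 0.284 = 2783
Band 2: 13600 * 0.97 = 13192
Band 3: 9800 * 0.983 = 9633
Band 4: 5700 * 0.956 = 5449
Band 5: 3800 * 0.956 + 2500 * 0.58 = 3633 + 1450 = 5083
Net migration: Band 3 − 390 → 9243; Band 4 − 100 → 5349
Giving 2783 / 13192 / 9243 / 5349 / 5083.
[period 2]
Births: 13192 * 0.284 = 3747
Band 2: 2783 * 0.97 = 2700
Band 3: 13192 * 0.983 = 12968
Band 4: 9243 * 0.956 = 8836
Band 5: 5349 * 0.956 + 5083 * 0.58 = 5114 + 2948 = 8062
Net migration: Band 3 − 390 → 12578; Band 4 − 100 → 8736
Giving 3747 / 2700 / 12578 / 8736 / 8062.
[period 3]
Births: 2700 * 0.284 = 767
Band 2: 3747 * 0.97 = 3635
Band 3: 2700 * 0.983 = 2654
Band 4: 12578 * 0.956 = 12025
Band 5: 8736 * 0.956 + 8062 * 0.58 = 8352 + 4676 = 13028
Net migration: Band 3 − 390 → 2264; Band 4 − 100 → 11925
Giving 767 / 3635 / 2264 / 11925 / 13028.
[period 4]
Births: 3635 * 0.284 = 1032
Band 2: 767 * 0.97 = 744
Band 3: 3635 * 0.983 = 3573
Band 4: 2264 * 0.956 = 2164
Band 5: 11925 * 0.956 + 13028 * 0.58 = 11400 + 7556 = 18956
Net migration: Band 3 − 390 → 3183; Band 4 − 100 → 2064
Giving 1032 / 744 / 3183 / 2064 / 18956.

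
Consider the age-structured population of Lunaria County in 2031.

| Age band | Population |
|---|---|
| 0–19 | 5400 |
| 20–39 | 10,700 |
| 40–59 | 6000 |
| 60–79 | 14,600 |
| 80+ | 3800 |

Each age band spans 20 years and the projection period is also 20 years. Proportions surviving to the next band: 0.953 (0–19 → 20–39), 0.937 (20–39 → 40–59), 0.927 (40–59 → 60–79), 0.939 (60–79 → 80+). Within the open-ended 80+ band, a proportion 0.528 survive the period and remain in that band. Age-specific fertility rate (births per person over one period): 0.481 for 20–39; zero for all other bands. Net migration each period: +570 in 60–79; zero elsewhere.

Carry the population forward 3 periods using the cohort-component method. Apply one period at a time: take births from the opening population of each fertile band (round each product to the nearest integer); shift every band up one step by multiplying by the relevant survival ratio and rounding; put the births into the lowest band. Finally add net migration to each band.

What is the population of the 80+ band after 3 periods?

Call the bands 1 to 5, youngest first.
Period 1.
Births: 10700 × 0.481 = 5147
Band 2: 5400 × 0.953 = 5146
Band 3: 10700 × 0.937 = 10026
Band 4: 6000 × 0.927 = 5562
Band 5: 14600 × 0.939 + 3800 × 0.528 = 13709 + 2006 = 15715
Net migration: Band 4 + 570 → 6132
End of period: [5147, 5146, 10026, 6132, 15715]
Period 2.
Births: 5146 × 0.481 = 2475
Band 2: 5147 × 0.953 = 4905
Band 3: 5146 × 0.937 = 4822
Band 4: 10026 × 0.927 = 9294
Band 5: 6132 × 0.939 + 15715 × 0.528 = 5758 + 8298 = 14056
Net migration: Band 4 + 570 → 9864
End of period: [2475, 4905, 4822, 9864, 14056]
Period 3.
Births: 4905 × 0.481 = 2359
Band 2: 2475 × 0.953 = 2359
Band 3: 4905 × 0.937 = 4596
Band 4: 4822 × 0.927 = 4470
Band 5: 9864 × 0.939 + 14056 × 0.528 = 9262 + 7422 = 16684
Net migration: Band 4 + 570 → 5040
End of period: [2359, 2359, 4596, 5040, 16684]

16684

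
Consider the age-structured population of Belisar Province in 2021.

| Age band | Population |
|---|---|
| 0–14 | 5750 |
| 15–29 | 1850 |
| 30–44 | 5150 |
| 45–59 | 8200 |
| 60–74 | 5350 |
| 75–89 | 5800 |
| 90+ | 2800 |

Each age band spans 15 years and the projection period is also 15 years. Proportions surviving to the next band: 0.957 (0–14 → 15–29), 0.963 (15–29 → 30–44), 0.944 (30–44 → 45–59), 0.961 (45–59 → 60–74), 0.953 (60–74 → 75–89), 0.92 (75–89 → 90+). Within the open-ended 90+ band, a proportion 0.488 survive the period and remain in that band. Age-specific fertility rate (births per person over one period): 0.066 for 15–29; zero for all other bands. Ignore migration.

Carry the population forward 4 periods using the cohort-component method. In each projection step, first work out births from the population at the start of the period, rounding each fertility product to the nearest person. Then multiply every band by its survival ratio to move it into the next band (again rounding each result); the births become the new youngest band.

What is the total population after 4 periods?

[period 1]
Births: 1850 × 0.066 = 122
15–29: 5750 × 0.957 = 5503
30–44: 1850 × 0.963 = 1782
45–59: 5150 × 0.944 = 4862
60–74: 8200 × 0.961 = 7880
75–89: 5350 × 0.953 = 5099
90+: 5800 × 0.92 + 2800 × 0.488 = 5336 + 1366 = 6702
→ [122, 5503, 1782, 4862, 7880, 5099, 6702]
[period 2]
Births: 5503 × 0.066 = 363
15–29: 122 × 0.957 = 117
30–44: 5503 × 0.963 = 5299
45–59: 1782 × 0.944 = 1682
60–74: 4862 × 0.961 = 4672
75–89: 7880 × 0.953 = 7510
90+: 5099 × 0.92 + 6702 × 0.488 = 4691 + 3271 = 7962
→ [363, 117, 5299, 1682, 4672, 7510, 7962]
[period 3]
Births: 117 × 0.066 = 8
15–29: 363 × 0.957 = 347
30–44: 117 × 0.963 = 113
45–59: 5299 × 0.944 = 5002
60–74: 1682 × 0.961 = 1616
75–89: 4672 × 0.953 = 4452
90+: 7510 × 0.92 + 7962 × 0.488 = 6909 + 3885 = 10794
→ [8, 347, 113, 5002, 1616, 4452, 10794]
[period 4]
Births: 347 × 0.066 = 23
15–29: 8 × 0.957 = 8
30–44: 347 × 0.963 = 334
45–59: 113 × 0.944 = 107
60–74: 5002 × 0.961 = 4807
75–89: 1616 × 0.953 = 1540
90+: 4452 × 0.92 + 10794 × 0.488 = 4096 + 5267 = 9363
→ [23, 8, 334, 107, 4807, 1540, 9363]
Total after period 4: 23 + 8 + 334 + 107 + 4807 + 1540 + 9363 = 16182

16182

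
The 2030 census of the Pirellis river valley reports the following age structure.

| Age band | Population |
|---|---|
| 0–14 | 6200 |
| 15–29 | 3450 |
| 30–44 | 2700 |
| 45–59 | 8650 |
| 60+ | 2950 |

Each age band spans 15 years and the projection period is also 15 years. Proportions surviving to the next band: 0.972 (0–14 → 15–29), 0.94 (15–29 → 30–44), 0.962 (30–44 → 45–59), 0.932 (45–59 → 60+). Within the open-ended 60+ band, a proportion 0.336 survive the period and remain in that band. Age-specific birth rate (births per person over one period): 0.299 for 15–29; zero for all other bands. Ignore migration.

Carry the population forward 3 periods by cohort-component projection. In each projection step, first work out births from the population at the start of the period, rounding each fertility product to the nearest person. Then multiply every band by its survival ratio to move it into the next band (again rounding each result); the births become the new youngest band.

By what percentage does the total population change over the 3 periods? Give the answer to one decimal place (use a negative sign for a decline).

Numbering the bands 1..5 from youngest to oldest:
[period 1]
Births: 3450 × 0.299 = 1032
Band 2: 6200 × 0.972 = 6026
Band 3: 3450 × 0.94 = 3243
Band 4: 2700 × 0.962 = 2597
Band 5: 8650 × 0.932 + 2950 × 0.336 = 8062 + 991 = 9053
End of period: [1032, 6026, 3243, 2597, 9053]
[period 2]
Births: 6026 × 0.299 = 1802
Band 2: 1032 × 0.972 = 1003
Band 3: 6026 × 0.94 = 5664
Band 4: 3243 × 0.962 = 3120
Band 5: 2597 × 0.932 + 9053 × 0.336 = 2420 + 3042 = 5462
End of period: [1802, 1003, 5664, 3120, 5462]
[period 3]
Births: 1003 × 0.299 = 300
Band 2: 1802 × 0.972 = 1752
Band 3: 1003 × 0.94 = 943
Band 4: 5664 × 0.962 = 5449
Band 5: 3120 × 0.932 + 5462 × 0.336 = 2908 + 1835 = 4743
End of period: [300, 1752, 943, 5449, 4743]
Total: 23950 → 13187; change = -10763; percentage change = -44.9%

-44.9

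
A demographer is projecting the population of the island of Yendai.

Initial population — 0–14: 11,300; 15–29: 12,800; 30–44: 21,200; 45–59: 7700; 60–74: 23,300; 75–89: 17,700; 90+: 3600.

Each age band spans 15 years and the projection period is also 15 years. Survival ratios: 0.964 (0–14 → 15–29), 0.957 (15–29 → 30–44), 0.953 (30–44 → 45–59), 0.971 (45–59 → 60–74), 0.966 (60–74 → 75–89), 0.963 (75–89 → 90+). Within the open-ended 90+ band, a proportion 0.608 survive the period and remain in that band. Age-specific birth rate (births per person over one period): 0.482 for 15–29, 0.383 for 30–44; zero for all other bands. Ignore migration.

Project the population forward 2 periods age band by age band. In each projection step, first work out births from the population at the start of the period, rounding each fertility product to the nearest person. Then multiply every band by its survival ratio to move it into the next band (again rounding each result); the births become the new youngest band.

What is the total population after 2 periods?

Let band 1 be 0–14 through band 7 = 90+.
— Period 1 —
Births: 12800 × 0.482 = 6170  |  21200 × 0.383 = 8120 → 14290
Band 2: 11300 × 0.964 = 10893
Band 3: 12800 × 0.957 = 12250
Band 4: 21200 × 0.953 = 20204
Band 5: 7700 × 0.971 = 7477
Band 6: 23300 × 0.966 = 22508
Band 7: 17700 × 0.963 + 3600 × 0.608 = 17045 + 2189 = 19234
End of period: [14290, 10893, 12250, 20204, 7477, 22508, 19234]
— Period 2 —
Births: 10893 × 0.482 = 5250  |  12250 × 0.383 = 4692 → 9942
Band 2: 14290 × 0.964 = 13776
Band 3: 10893 × 0.957 = 10425
Band 4: 12250 × 0.953 = 11674
Band 5: 20204 × 0.971 = 19618
Band 6: 7477 × 0.966 = 7223
Band 7: 22508 × 0.963 + 19234 × 0.608 = 21675 + 11694 = 33369
End of period: [9942, 13776, 10425, 11674, 19618, 7223, 33369]
Total after period 2: 9942 + 13776 + 10425 + 11674 + 19618 + 7223 + 33369 = 106027

106027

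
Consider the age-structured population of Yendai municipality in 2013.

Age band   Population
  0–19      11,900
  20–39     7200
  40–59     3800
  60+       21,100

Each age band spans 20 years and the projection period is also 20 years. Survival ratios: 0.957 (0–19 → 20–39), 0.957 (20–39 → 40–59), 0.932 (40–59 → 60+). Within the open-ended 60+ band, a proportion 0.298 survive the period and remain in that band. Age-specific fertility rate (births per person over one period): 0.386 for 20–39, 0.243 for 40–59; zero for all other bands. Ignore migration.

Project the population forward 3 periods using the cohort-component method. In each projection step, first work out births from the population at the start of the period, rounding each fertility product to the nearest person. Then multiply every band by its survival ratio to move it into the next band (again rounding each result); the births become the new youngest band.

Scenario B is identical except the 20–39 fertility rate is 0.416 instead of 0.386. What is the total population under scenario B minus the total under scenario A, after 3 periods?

Numbering the bands 1..4 from youngest to oldest:
Period 1.
Births: 7200 * 0.386 = 2779 ; 3800 * 0.243 = 923 → total 3702
Band 2: 11900 * 0.957 = 11388
Band 3: 7200 * 0.957 = 6890
Band 4: 3800 * 0.932 + 21100 * 0.298 = 3542 + 6288 = 9830
End of period: [3702, 11388, 6890, 9830]
Period 2.
Births: 11388 * 0.386 = 4396 ; 6890 * 0.243 = 1674 → total 6070
Band 2: 3702 * 0.957 = 3543
Band 3: 11388 * 0.957 = 10898
Band 4: 6890 * 0.932 + 9830 * 0.298 = 6421 + 2929 = 9350
End of period: [6070, 3543, 10898, 9350]
Period 3.
Births: 3543 * 0.386 = 1368 ; 10898 * 0.243 = 2648 → total 4016
Band 2: 6070 * 0.957 = 5809
Band 3: 3543 * 0.957 = 3391
Band 4: 10898 * 0.932 + 9350 * 0.298 = 10157 + 2786 = 12943
End of period: [4016, 5809, 3391, 12943]
Scenario A total after 3 periods: 26159
Scenario B projection —
Period 1.
Births: 7200 * 0.416 = 2995 ; 3800 * 0.243 = 923 → total 3918
Band 2: 11900 * 0.957 = 11388
Band 3: 7200 * 0.957 = 6890
Band 4: 3800 * 0.932 + 21100 * 0.298 = 3542 + 6288 = 9830
End of period: [3918, 11388, 6890, 9830]
Period 2.
Births: 11388 * 0.416 = 4737 ; 6890 * 0.243 = 1674 → total 6411
Band 2: 3918 * 0.957 = 3750
Band 3: 11388 * 0.957 = 10898
Band 4: 6890 * 0.932 + 9830 * 0.298 = 6421 + 2929 = 9350
End of period: [6411, 3750, 10898, 9350]
Period 3.
Births: 3750 * 0.416 = 1560 ; 10898 * 0.243 = 2648 → total 4208
Band 2: 6411 * 0.957 = 6135
Band 3: 3750 * 0.957 = 3589
Band 4: 10898 * 0.932 + 9350 * 0.298 = 10157 + 2786 = 12943
End of period: [4208, 6135, 3589, 12943]
Scenario B total after 3 periods: 26875
Difference B − A = 26875 − 26159 = 716

716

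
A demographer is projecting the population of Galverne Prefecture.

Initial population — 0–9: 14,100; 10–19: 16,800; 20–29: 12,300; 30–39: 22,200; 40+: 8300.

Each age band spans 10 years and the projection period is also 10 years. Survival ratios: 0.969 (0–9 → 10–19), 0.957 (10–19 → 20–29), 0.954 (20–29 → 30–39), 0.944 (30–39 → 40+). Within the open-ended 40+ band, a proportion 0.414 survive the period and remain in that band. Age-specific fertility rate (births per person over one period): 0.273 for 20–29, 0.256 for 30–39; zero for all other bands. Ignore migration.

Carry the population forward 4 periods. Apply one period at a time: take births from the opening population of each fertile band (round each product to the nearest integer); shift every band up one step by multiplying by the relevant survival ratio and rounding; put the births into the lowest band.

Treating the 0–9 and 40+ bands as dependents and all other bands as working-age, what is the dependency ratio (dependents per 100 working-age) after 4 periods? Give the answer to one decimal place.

Period 1.
Births: 12300 × 0.273 = 3358  |  22200 × 0.256 = 5683 — total 9041
10–19: 14100 × 0.969 = 13663
20–29: 16800 × 0.957 = 16078
30–39: 12300 × 0.954 = 11734
40+: 22200 × 0.944 + 8300 × 0.414 = 20957 + 3436 = 24393
Population now: 0–9=9041, 10–19=13663, 20–29=16078, 30–39=11734, 40+=24393
Period 2.
Births: 16078 × 0.273 = 4389  |  11734 × 0.256 = 3004 — total 7393
10–19: 9041 × 0.969 = 8761
20–29: 13663 × 0.957 = 13075
30–39: 16078 × 0.954 = 15338
40+: 11734 × 0.944 + 24393 × 0.414 = 11077 + 10099 = 21176
Population now: 0–9=7393, 10–19=8761, 20–29=13075, 30–39=15338, 40+=21176
Period 3.
Births: 13075 × 0.273 = 3569  |  15338 × 0.256 = 3927 — total 7496
10–19: 7393 × 0.969 = 7164
20–29: 8761 × 0.957 = 8384
30–39: 13075 × 0.954 = 12474
40+: 15338 × 0.944 + 21176 × 0.414 = 14479 + 8767 = 23246
Population now: 0–9=7496, 10–19=7164, 20–29=8384, 30–39=12474, 40+=23246
Period 4.
Births: 8384 × 0.273 = 2289  |  12474 × 0.256 = 3193 — total 5482
10–19: 7496 × 0.969 = 7264
20–29: 7164 × 0.957 = 6856
30–39: 8384 × 0.954 = 7998
40+: 12474 × 0.944 + 23246 × 0.414 = 11775 + 9624 = 21399
Population now: 0–9=5482, 10–19=7264, 20–29=6856, 30–39=7998, 40+=21399
Dependents (band 0–9 + band 40+) = 5482 + 21399 = 26881; working-age = 22118; ratio = 26881/22118 × 100 = 121.5

121.5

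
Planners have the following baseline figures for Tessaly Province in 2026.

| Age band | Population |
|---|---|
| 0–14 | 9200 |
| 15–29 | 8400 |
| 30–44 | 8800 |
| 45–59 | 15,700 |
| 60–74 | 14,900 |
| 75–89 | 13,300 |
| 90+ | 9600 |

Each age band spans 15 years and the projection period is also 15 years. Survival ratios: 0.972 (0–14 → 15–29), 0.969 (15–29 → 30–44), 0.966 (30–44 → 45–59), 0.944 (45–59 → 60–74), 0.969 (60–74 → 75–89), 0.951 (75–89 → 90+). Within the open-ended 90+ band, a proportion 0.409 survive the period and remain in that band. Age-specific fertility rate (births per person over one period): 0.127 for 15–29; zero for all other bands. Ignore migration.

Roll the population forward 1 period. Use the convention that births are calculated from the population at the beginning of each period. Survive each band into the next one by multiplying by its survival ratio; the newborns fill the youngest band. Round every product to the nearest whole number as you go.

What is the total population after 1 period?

72483

— Period 1 —
Births: 8400 × 0.127 = 1067
15–29: 9200 × 0.972 = 8942
30–44: 8400 × 0.969 = 8140
45–59: 8800 × 0.966 = 8501
60–74: 15700 × 0.944 = 14821
75–89: 14900 × 0.969 = 14438
90+: 13300 × 0.951 + 9600 × 0.409 = 12648 + 3926 = 16574
Giving 1067 / 8942 / 8140 / 8501 / 14821 / 14438 / 16574.
Total after period 1: 1067 + 8942 + 8140 + 8501 + 14821 + 14438 + 16574 = 72483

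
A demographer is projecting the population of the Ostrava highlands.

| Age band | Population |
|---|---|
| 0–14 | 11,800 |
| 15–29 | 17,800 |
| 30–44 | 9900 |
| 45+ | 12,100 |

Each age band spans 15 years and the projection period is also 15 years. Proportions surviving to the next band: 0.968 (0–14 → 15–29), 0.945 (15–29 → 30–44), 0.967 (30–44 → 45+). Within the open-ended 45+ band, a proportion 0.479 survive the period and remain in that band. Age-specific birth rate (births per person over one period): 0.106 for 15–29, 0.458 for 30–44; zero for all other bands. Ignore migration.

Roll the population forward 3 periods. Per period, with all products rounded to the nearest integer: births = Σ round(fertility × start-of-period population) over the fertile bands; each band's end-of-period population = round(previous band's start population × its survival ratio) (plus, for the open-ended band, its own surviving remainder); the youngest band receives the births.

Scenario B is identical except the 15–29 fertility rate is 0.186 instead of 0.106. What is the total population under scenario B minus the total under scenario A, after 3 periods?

After projecting period 1:
Births: 17800 × 0.106 = 1887, 9900 × 0.458 = 4534 ⇒ total 6421
15–29: 11800 × 0.968 = 11422
30–44: 17800 × 0.945 = 16821
45+: 9900 × 0.967 + 12100 × 0.479 = 9573 + 5796 = 15369
Giving 6421 / 11422 / 16821 / 15369.
After projecting period 2:
Births: 11422 × 0.106 = 1211, 16821 × 0.458 = 7704 ⇒ total 8915
15–29: 6421 × 0.968 = 6216
30–44: 11422 × 0.945 = 10794
45+: 16821 × 0.967 + 15369 × 0.479 = 16266 + 7362 = 23628
Giving 8915 / 6216 / 10794 / 23628.
After projecting period 3:
Births: 6216 × 0.106 = 659, 10794 × 0.458 = 4944 ⇒ total 5603
15–29: 8915 × 0.968 = 8630
30–44: 6216 × 0.945 = 5874
45+: 10794 × 0.967 + 23628 × 0.479 = 10438 + 11318 = 21756
Giving 5603 / 8630 / 5874 / 21756.
Scenario A total after 3 periods: 41863
Scenario B projection —
After projecting period 1:
Births: 17800 × 0.186 = 3311, 9900 × 0.458 = 4534 ⇒ total 7845
15–29: 11800 × 0.968 = 11422
30–44: 17800 × 0.945 = 16821
45+: 9900 × 0.967 + 12100 × 0.479 = 9573 + 5796 = 15369
Giving 7845 / 11422 / 16821 / 15369.
After projecting period 2:
Births: 11422 × 0.186 = 2124, 16821 × 0.458 = 7704 ⇒ total 9828
15–29: 7845 × 0.968 = 7594
30–44: 11422 × 0.945 = 10794
45+: 16821 × 0.967 + 15369 × 0.479 = 16266 + 7362 = 23628
Giving 9828 / 7594 / 10794 / 23628.
After projecting period 3:
Births: 7594 × 0.186 = 1412, 10794 × 0.458 = 4944 ⇒ total 6356
15–29: 9828 × 0.968 = 9514
30–44: 7594 × 0.945 = 7176
45+: 10794 × 0.967 + 23628 × 0.479 = 10438 + 11318 = 21756
Giving 6356 / 9514 / 7176 / 21756.
Scenario B total after 3 periods: 44802
Difference B − A = 44802 − 41863 = 2939

2939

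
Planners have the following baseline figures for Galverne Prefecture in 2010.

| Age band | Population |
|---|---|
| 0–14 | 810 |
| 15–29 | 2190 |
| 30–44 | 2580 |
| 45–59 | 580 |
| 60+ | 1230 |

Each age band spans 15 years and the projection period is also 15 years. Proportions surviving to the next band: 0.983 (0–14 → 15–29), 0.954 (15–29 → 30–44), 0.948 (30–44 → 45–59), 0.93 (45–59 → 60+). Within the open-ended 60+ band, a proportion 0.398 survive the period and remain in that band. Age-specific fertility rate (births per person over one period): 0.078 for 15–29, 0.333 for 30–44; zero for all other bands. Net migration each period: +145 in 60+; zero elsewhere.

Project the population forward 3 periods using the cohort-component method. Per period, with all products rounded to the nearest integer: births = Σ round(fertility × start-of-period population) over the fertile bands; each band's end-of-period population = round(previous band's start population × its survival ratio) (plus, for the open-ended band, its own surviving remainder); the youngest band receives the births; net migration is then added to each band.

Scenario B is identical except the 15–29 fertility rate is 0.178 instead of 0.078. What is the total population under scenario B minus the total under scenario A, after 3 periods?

[period 1]
Births: 2190 × 0.078 = 171, 2580 × 0.333 = 859 → 1030
15–29: 810 × 0.983 = 796
30–44: 2190 × 0.954 = 2089
45–59: 2580 × 0.948 = 2446
60+: 580 × 0.93 + 1230 × 0.398 = 539 + 490 = 1029
Net migration: 60+ + 145 → 1174
→ [1030, 796, 2089, 2446, 1174]
[period 2]
Births: 796 × 0.078 = 62, 2089 × 0.333 = 696 → 758
15–29: 1030 × 0.983 = 1012
30–44: 796 × 0.954 = 759
45–59: 2089 × 0.948 = 1980
60+: 2446 × 0.93 + 1174 × 0.398 = 2275 + 467 = 2742
Net migration: 60+ + 145 → 2887
→ [758, 1012, 759, 1980, 2887]
[period 3]
Births: 1012 × 0.078 = 79, 759 × 0.333 = 253 → 332
15–29: 758 × 0.983 = 745
30–44: 1012 × 0.954 = 965
45–59: 759 × 0.948 = 720
60+: 1980 × 0.93 + 2887 × 0.398 = 1841 + 1149 = 2990
Net migration: 60+ + 145 → 3135
→ [332, 745, 965, 720, 3135]
Scenario A total after 3 periods: 5897
Scenario B projection —
[period 1]
Births: 2190 × 0.178 = 390, 2580 × 0.333 = 859 → 1249
15–29: 810 × 0.983 = 796
30–44: 2190 × 0.954 = 2089
45–59: 2580 × 0.948 = 2446
60+: 580 × 0.93 + 1230 × 0.398 = 539 + 490 = 1029
Net migration: 60+ + 145 → 1174
→ [1249, 796, 2089, 2446, 1174]
[period 2]
Births: 796 × 0.178 = 142, 2089 × 0.333 = 696 → 838
15–29: 1249 × 0.983 = 1228
30–44: 796 × 0.954 = 759
45–59: 2089 × 0.948 = 1980
60+: 2446 × 0.93 + 1174 × 0.398 = 2275 + 467 = 2742
Net migration: 60+ + 145 → 2887
→ [838, 1228, 759, 1980, 2887]
[period 3]
Births: 1228 × 0.178 = 219, 759 × 0.333 = 253 → 472
15–29: 838 × 0.983 = 824
30–44: 1228 × 0.954 = 1172
45–59: 759 × 0.948 = 720
60+: 1980 × 0.93 + 2887 × 0.398 = 1841 + 1149 = 2990
Net migration: 60+ + 145 → 3135
→ [472, 824, 1172, 720, 3135]
Scenario B total after 3 periods: 6323
Difference B − A = 6323 − 5897 = 426

426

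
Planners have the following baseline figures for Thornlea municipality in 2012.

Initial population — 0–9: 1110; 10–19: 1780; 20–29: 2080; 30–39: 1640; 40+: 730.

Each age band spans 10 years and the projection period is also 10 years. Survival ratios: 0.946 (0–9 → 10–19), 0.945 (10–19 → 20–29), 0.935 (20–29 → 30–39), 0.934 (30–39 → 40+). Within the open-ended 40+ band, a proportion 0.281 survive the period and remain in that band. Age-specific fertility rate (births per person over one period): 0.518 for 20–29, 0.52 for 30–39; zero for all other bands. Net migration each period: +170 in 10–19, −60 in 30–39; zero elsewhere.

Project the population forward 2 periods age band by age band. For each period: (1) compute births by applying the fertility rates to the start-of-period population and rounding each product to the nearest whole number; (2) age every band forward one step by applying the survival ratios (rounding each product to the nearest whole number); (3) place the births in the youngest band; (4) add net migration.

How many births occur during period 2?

Let group 1 be 0–9 through group 5 = 40+.
After projecting period 1:
Births: 2080 * 0.518 = 1077 ; 1640 * 0.52 = 853 → total 1930
Group 2: 1110 * 0.946 = 1050
Group 3: 1780 * 0.945 = 1682
Group 4: 2080 * 0.935 = 1945
Group 5: 1640 * 0.934 + 730 * 0.281 = 1532 + 205 = 1737
Net migration: Group 2 + 170 → 1220; Group 4 − 60 → 1885
End of period: [1930, 1220, 1682, 1885, 1737]
After projecting period 2:
Births: 1682 * 0.518 = 871 ; 1885 * 0.52 = 980 → total 1851
Group 2: 1930 * 0.946 = 1826
Group 3: 1220 * 0.945 = 1153
Group 4: 1682 * 0.935 = 1573
Group 5: 1885 * 0.934 + 1737 * 0.281 = 1761 + 488 = 2249
Net migration: Group 2 + 170 → 1996; Group 4 − 60 → 1513
End of period: [1851, 1996, 1153, 1513, 2249]

1851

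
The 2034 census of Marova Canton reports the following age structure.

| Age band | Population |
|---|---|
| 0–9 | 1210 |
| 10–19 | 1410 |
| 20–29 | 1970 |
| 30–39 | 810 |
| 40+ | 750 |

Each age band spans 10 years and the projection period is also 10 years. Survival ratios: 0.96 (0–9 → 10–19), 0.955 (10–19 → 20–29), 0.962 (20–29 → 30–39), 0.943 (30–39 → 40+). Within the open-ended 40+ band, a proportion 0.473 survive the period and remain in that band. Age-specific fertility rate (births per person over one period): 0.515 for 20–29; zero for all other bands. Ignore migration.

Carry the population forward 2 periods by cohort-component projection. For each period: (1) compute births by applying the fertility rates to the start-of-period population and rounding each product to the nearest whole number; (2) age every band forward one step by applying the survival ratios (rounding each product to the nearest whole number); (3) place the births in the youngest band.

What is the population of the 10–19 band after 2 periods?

974

Period 1.
Births: 1970 × 0.515 = 1015
10–19: 1210 × 0.96 = 1162
20–29: 1410 × 0.955 = 1347
30–39: 1970 × 0.962 = 1895
40+: 810 × 0.943 + 750 × 0.473 = 764 + 355 = 1119
End of period: [1015, 1162, 1347, 1895, 1119]
Period 2.
Births: 1347 × 0.515 = 694
10–19: 1015 × 0.96 = 974
20–29: 1162 × 0.955 = 1110
30–39: 1347 × 0.962 = 1296
40+: 1895 × 0.943 + 1119 × 0.473 = 1787 + 529 = 2316
End of period: [694, 974, 1110, 1296, 2316]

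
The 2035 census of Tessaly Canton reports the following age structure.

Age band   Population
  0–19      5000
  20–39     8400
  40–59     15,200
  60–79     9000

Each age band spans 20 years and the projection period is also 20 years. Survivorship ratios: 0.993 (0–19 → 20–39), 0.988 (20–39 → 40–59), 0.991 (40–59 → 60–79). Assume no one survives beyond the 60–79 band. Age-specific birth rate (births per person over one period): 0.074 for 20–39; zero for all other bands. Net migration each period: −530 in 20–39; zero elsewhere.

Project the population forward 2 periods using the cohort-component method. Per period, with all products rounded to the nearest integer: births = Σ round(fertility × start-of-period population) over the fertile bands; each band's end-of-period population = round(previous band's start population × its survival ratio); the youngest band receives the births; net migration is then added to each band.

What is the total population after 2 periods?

Period 1:
Births: 8400 × 0.074 = 622
20–39: 5000 × 0.993 = 4965
40–59: 8400 × 0.988 = 8299
60–79: 15200 × 0.991 = 15063
Net migration: 20–39 − 530 → 4435
Giving 622 / 4435 / 8299 / 15063.
Period 2:
Births: 4435 × 0.074 = 328
20–39: 622 × 0.993 = 618
40–59: 4435 × 0.988 = 4382
60–79: 8299 × 0.991 = 8224
Net migration: 20–39 − 530 → 88
Giving 328 / 88 / 4382 / 8224.
Total after period 2: 328 + 88 + 4382 + 8224 = 13022

13022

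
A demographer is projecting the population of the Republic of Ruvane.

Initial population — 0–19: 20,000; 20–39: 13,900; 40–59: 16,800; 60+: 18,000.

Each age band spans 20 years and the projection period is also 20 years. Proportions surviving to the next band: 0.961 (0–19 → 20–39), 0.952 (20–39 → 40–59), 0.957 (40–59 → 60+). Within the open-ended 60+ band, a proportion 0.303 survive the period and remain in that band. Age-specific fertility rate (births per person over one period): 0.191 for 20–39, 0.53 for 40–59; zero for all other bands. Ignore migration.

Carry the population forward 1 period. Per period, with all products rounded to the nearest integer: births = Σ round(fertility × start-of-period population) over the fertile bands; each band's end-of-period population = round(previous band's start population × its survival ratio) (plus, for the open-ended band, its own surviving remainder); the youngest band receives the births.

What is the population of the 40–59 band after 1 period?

13233

[period 1]
Births: 13900 * 0.191 = 2655 ; 16800 * 0.53 = 8904 — total 11559
20–39: 20000 * 0.961 = 19220
40–59: 13900 * 0.952 = 13233
60+: 16800 * 0.957 + 18000 * 0.303 = 16078 + 5454 = 21532
Giving 11559 / 19220 / 13233 / 21532.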